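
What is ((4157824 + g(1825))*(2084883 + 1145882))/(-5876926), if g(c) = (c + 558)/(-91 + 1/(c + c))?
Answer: -11679878423123395/5109987157 ≈ -2.2857e+6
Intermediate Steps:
g(c) = (558 + c)/(-91 + 1/(2*c))
((4157824 + g(1825))*(2084883 + 1145882))/(-5876926) = ((4157824 - 2*1825*(558 + 1825)/(-1 + 182*1825))*(2084883 + 1145882))/(-5876926) = ((4157824 - 2*1825*2383/(-1 + 332150))*3230765)*(-1/5876926) = ((4157824 - 2*1825*2383/332149)*3230765)*(-1/5876926) = ((4157824 - 2*1825*1/332149*2383)*3230765)*(-1/5876926) = ((4157824 - 8697950/332149)*3230765)*(-1/5876926) = ((1381008385826/332149)*3230765)*(-1/5876926) = (23359756846246790/1739)*(-1/5876926) = -11679878423123395/5109987157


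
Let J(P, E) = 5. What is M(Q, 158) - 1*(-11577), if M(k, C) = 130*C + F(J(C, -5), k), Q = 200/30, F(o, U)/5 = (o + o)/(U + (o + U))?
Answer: 353317/11 ≈ 32120.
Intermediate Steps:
F(o, U) = 10*o/(o + 2*U) (F(o, U) = 5*((o + o)/(U + (o + U))) = 5*((2*o)/(U + (U + o))) = 5*((2*o)/(o + 2*U)) = 5*(2*o/(o + 2*U)) = 10*o/(o + 2*U))
Q = 20/3 (Q = 200*(1/30) = 20/3 ≈ 6.6667)
M(k, C) = 50/(5 + 2*k) + 130*C (M(k, C) = 130*C + 10*5/(5 + 2*k) = 130*C + 50/(5 + 2*k) = 50/(5 + 2*k) + 130*C)
M(Q, 158) - 1*(-11577) = 10*(5 + 13*158*(5 + 2*(20/3)))/(5 + 2*(20/3)) - 1*(-11577) = 10*(5 + 13*158*(5 + 40/3))/(5 + 40/3) + 11577 = 10*(5 + 13*158*(55/3))/(55/3) + 11577 = 10*(3/55)*(5 + 112970/3) + 11577 = 10*(3/55)*(112985/3) + 11577 = 225970/11 + 11577 = 353317/11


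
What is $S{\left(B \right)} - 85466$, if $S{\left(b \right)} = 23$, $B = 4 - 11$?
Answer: $-85443$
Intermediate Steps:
$B = -7$
$S{\left(B \right)} - 85466 = 23 - 85466 = -85443$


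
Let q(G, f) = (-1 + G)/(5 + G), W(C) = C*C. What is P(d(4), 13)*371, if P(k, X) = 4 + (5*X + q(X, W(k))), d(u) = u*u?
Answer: 77539/3 ≈ 25846.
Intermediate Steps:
W(C) = C²
d(u) = u²
q(G, f) = (-1 + G)/(5 + G)
P(k, X) = 4 + 5*X + (-1 + X)/(5 + X) (P(k, X) = 4 + (5*X + (-1 + X)/(5 + X)) = 4 + 5*X + (-1 + X)/(5 + X))
P(d(4), 13)*371 = ((19 + 5*13² + 30*13)/(5 + 13))*371 = ((19 + 5*169 + 390)/18)*371 = ((19 + 845 + 390)/18)*371 = ((1/18)*1254)*371 = (209/3)*371 = 77539/3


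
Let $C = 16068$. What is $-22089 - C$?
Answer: $-38157$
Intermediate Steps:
$-22089 - C = -22089 - 16068 = -38157$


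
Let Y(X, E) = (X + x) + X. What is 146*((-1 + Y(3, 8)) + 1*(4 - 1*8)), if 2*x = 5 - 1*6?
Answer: 73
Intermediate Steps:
x = -1/2 (x = (5 - 1*6)/2 = (5 - 6)/2 = (1/2)*(-1) = -1/2 ≈ -0.50000)
Y(X, E) = -1/2 + 2*X (Y(X, E) = (X - 1/2) + X = (-1/2 + X) + X = -1/2 + 2*X)
146*((-1 + Y(3, 8)) + 1*(4 - 1*8)) = 146*((-1 + (-1/2 + 2*3)) + 1*(4 - 1*8)) = 146*((-1 + (-1/2 + 6)) + 1*(4 - 8)) = 146*((-1 + 11/2) + 1*(-4)) = 146*(9/2 - 4) = 146*(1/2) = 73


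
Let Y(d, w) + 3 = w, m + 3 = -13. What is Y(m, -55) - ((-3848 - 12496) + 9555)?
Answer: 6731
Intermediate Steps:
m = -16 (m = -3 - 13 = -16)
Y(d, w) = -3 + w
Y(m, -55) - ((-3848 - 12496) + 9555) = (-3 - 55) - ((-3848 - 12496) + 9555) = -58 - (-16344 + 9555) = -58 - 1*(-6789) = -58 + 6789 = 6731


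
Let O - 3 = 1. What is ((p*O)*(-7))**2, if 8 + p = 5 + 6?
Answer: 7056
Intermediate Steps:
O = 4 (O = 3 + 1 = 4)
p = 3 (p = -8 + (5 + 6) = -8 + 11 = 3)
((p*O)*(-7))**2 = ((3*4)*(-7))**2 = (12*(-7))**2 = (-84)**2 = 7056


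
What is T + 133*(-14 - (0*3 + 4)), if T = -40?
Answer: -2434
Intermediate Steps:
T + 133*(-14 - (0*3 + 4)) = -40 + 133*(-14 - (0*3 + 4)) = -40 + 133*(-14 - (0 + 4)) = -40 + 133*(-14 - 1*4) = -40 + 133*(-14 - 4) = -40 + 133*(-18) = -40 - 2394 = -2434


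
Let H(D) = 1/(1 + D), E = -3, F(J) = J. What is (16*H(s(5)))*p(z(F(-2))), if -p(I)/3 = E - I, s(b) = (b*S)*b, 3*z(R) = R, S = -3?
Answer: -56/37 ≈ -1.5135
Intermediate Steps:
z(R) = R/3
s(b) = -3*b² (s(b) = (b*(-3))*b = (-3*b)*b = -3*b²)
p(I) = 9 + 3*I (p(I) = -3*(-3 - I) = 9 + 3*I)
(16*H(s(5)))*p(z(F(-2))) = (16/(1 - 3*5²))*(9 + 3*((⅓)*(-2))) = (16/(1 - 3*25))*(9 + 3*(-⅔)) = (16/(1 - 75))*(9 - 2) = (16/(-74))*7 = (16*(-1/74))*7 = -8/37*7 = -56/37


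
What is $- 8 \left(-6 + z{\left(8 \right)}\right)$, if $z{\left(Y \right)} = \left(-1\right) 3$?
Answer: $72$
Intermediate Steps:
$z{\left(Y \right)} = -3$
$- 8 \left(-6 + z{\left(8 \right)}\right) = - 8 \left(-6 - 3\right) = \left(-8\right) \left(-9\right) = 72$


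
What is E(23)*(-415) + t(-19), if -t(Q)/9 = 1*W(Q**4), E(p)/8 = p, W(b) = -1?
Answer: -76351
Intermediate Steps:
E(p) = 8*p
t(Q) = 9 (t(Q) = -9*(-1) = 9)
E(23)*(-415) + t(-19) = (8*23)*(-415) + 9 = 184*(-415) + 9 = -76360 + 9 = -76351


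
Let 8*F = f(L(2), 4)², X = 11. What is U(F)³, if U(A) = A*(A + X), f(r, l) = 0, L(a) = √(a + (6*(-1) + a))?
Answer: 0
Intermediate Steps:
L(a) = √(-6 + 2*a) (L(a) = √(a + (-6 + a)) = √(-6 + 2*a))
F = 0 (F = (⅛)*0² = (⅛)*0 = 0)
U(A) = A*(11 + A) (U(A) = A*(A + 11) = A*(11 + A))
U(F)³ = (0*(11 + 0))³ = (0*11)³ = 0³ = 0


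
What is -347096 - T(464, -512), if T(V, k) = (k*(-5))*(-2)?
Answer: -341976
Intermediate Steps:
T(V, k) = 10*k (T(V, k) = -5*k*(-2) = 10*k)
-347096 - T(464, -512) = -347096 - 10*(-512) = -347096 - 1*(-5120) = -347096 + 5120 = -341976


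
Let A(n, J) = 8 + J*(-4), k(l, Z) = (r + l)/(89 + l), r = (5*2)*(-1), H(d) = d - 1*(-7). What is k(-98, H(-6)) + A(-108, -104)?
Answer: 436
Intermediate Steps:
H(d) = 7 + d (H(d) = d + 7 = 7 + d)
r = -10 (r = 10*(-1) = -10)
k(l, Z) = (-10 + l)/(89 + l)
A(n, J) = 8 - 4*J
k(-98, H(-6)) + A(-108, -104) = (-10 - 98)/(89 - 98) + (8 - 4*(-104)) = -108/(-9) + (8 + 416) = -1/9*(-108) + 424 = 12 + 424 = 436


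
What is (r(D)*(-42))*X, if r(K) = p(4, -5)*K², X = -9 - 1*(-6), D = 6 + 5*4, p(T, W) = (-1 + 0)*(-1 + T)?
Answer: -255528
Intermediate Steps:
p(T, W) = 1 - T (p(T, W) = -(-1 + T) = 1 - T)
D = 26 (D = 6 + 20 = 26)
X = -3 (X = -9 + 6 = -3)
r(K) = -3*K² (r(K) = (1 - 1*4)*K² = (1 - 4)*K² = -3*K²)
(r(D)*(-42))*X = (-3*26²*(-42))*(-3) = (-3*676*(-42))*(-3) = -2028*(-42)*(-3) = 85176*(-3) = -255528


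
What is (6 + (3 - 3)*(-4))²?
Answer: 36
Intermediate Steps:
(6 + (3 - 3)*(-4))² = (6 + 0*(-4))² = (6 + 0)² = 6² = 36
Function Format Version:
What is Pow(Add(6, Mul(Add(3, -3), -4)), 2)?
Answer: 36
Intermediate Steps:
Pow(Add(6, Mul(Add(3, -3), -4)), 2) = Pow(Add(6, Mul(0, -4)), 2) = Pow(Add(6, 0), 2) = Pow(6, 2) = 36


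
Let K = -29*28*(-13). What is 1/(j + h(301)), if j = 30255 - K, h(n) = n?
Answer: 1/20000 ≈ 5.0000e-5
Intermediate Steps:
K = 10556 (K = -812*(-13) = 10556)
j = 19699 (j = 30255 - 1*10556 = 30255 - 10556 = 19699)
1/(j + h(301)) = 1/(19699 + 301) = 1/20000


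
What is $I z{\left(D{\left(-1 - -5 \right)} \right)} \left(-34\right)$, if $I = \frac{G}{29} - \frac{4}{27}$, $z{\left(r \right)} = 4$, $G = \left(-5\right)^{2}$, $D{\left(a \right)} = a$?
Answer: $- \frac{76024}{783} \approx -97.093$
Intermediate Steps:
$G = 25$
$I = \frac{559}{783}$ ($I = \frac{25}{29} - \frac{4}{27} = \frac{559}{783} \approx 0.71392$)
$I z{\left(D{\left(-1 - -5 \right)} \right)} \left(-34\right) = \frac{559}{783} \cdot 4 \left(-34\right) = \frac{2236}{783} \left(-34\right) = - \frac{76024}{783}$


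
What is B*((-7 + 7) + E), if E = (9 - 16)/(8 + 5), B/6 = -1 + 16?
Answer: -630/13 ≈ -48.462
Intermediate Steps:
B = 90 (B = 6*(-1 + 16) = 6*15 = 90)
E = -7/13 ≈ -0.53846
B*((-7 + 7) + E) = 90*((-7 + 7) - 7/13) = 90*(0 - 7/13) = 90*(-7/13) = -630/13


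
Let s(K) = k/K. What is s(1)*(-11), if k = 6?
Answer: -66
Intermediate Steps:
s(K) = 6/K
s(1)*(-11) = (6/1)*(-11) = (6*1)*(-11) = 6*(-11) = -66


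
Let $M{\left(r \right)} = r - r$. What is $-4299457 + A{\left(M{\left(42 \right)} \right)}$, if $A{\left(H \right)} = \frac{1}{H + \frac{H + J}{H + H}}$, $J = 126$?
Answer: $-4299457$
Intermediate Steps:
$M{\left(r \right)} = 0$
$A{\left(H \right)} = \frac{1}{H + \frac{126 + H}{2 H}}$ ($A{\left(H \right)} = \frac{1}{H + \frac{H + 126}{H + H}} = \frac{1}{H + \frac{126 + H}{2 H}}$)
$-4299457 + A{\left(M{\left(42 \right)} \right)} = -4299457 + 2 \cdot 0 \frac{1}{126 + 0 + 2 \cdot 0^{2}} = -4299457 + 2 \cdot 0 \frac{1}{126 + 0 + 2 \cdot 0} = -4299457 + 2 \cdot 0 \frac{1}{126 + 0 + 0} = -4299457 + 2 \cdot 0 \cdot \frac{1}{126} = -4299457 + 0 = -4299457$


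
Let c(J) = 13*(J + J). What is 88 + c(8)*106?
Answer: 22136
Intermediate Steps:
c(J) = 26*J (c(J) = 13*(2*J) = 26*J)
88 + c(8)*106 = 88 + (26*8)*106 = 88 + 208*106 = 88 + 22048 = 22136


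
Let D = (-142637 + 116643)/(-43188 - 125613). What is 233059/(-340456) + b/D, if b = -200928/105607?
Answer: -6093487852534345/467301114685624 ≈ -13.040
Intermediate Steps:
D = 25994/168801 (D = -25994/(-168801) = -25994*(-1/168801) = 25994/168801 ≈ 0.15399)
b = -200928/105607 (b = -200928*1/105607 = -200928/105607 ≈ -1.9026)
233059/(-340456) + b/D = 233059/(-340456) - 200928/(105607*25994/168801) = 233059*(-1/340456) - 200928/105607*168801/25994 = -233059/340456 - 16958423664/1372574179 = -6093487852534345/467301114685624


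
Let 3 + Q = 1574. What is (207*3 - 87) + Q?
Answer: 2105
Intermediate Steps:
Q = 1571 (Q = -3 + 1574 = 1571)
(207*3 - 87) + Q = (207*3 - 87) + 1571 = (621 - 87) + 1571 = 534 + 1571 = 2105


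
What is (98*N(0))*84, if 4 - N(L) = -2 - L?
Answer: 49392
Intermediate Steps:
N(L) = 6 + L (N(L) = 4 - (-2 - L) = 4 + (2 + L) = 6 + L)
(98*N(0))*84 = (98*(6 + 0))*84 = (98*6)*84 = 588*84 = 49392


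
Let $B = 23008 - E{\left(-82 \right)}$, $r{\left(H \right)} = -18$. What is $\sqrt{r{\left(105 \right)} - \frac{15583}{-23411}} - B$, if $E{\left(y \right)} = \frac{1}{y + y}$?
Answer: $- \frac{3773313}{164} + \frac{i \sqrt{9500534965}}{23411} \approx -23008.0 + 4.1635 i$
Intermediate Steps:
$E{\left(y \right)} = \frac{1}{2 y}$
$B = \frac{3773313}{164}$ ($B = 23008 - \frac{1}{2 \left(-82\right)} = 23008 - \frac{1}{2} \left(- \frac{1}{82}\right) = 23008 - - \frac{1}{164} = 23008 + \frac{1}{164} = \frac{3773313}{164} \approx 23008.0$)
$\sqrt{r{\left(105 \right)} - \frac{15583}{-23411}} - B = \sqrt{-18 - \frac{15583}{-23411}} - \frac{3773313}{164} = \sqrt{-18 - - \frac{15583}{23411}} - \frac{3773313}{164} = \sqrt{-18 + \frac{15583}{23411}} - \frac{3773313}{164} = \sqrt{- \frac{405815}{23411}} - \frac{3773313}{164} = \frac{i \sqrt{9500534965}}{23411} - \frac{3773313}{164} = - \frac{3773313}{164} + \frac{i \sqrt{9500534965}}{23411}$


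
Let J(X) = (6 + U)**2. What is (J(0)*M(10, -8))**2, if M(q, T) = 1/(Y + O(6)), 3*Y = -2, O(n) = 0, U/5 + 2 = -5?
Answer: 6365529/4 ≈ 1.5914e+6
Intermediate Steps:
U = -35 (U = -10 + 5*(-5) = -10 - 25 = -35)
Y = -2/3 (Y = (1/3)*(-2) = -2/3 ≈ -0.66667)
M(q, T) = -3/2 (M(q, T) = 1/(-2/3 + 0) = 1/(-2/3) = -3/2)
J(X) = 841 (J(X) = (6 - 35)**2 = (-29)**2 = 841)
(J(0)*M(10, -8))**2 = (841*(-3/2))**2 = (-2523/2)**2 = 6365529/4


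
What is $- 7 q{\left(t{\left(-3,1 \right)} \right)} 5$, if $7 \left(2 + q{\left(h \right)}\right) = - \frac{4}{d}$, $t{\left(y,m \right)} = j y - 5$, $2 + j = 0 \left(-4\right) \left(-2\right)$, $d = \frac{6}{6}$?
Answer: $90$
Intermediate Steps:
$d = 1$ ($d = 6 \cdot \frac{1}{6} = 1$)
$j = -2$ ($j = -2 + 0 \left(-4\right) \left(-2\right) = -2 + 0 \left(-2\right) = -2 + 0 = -2$)
$t{\left(y,m \right)} = -5 - 2 y$ ($t{\left(y,m \right)} = - 2 y - 5 = -5 - 2 y$)
$q{\left(h \right)} = - \frac{18}{7}$ ($q{\left(h \right)} = -2 + \frac{\left(-4\right) 1^{-1}}{7} = -2 + \frac{\left(-4\right) 1}{7} = -2 + \frac{1}{7} \left(-4\right) = -2 - \frac{4}{7} = - \frac{18}{7}$)
$- 7 q{\left(t{\left(-3,1 \right)} \right)} 5 = \left(-7\right) \left(- \frac{18}{7}\right) 5 = 18 \cdot 5 = 90$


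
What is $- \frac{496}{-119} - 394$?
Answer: $- \frac{46390}{119} \approx -389.83$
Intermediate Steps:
$- \frac{496}{-119} - 394 = \left(-496\right) \left(- \frac{1}{119}\right) - 394 = \frac{496}{119} - 394 = - \frac{46390}{119}$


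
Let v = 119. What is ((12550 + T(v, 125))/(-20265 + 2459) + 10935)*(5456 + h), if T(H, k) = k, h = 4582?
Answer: 977178897765/8903 ≈ 1.0976e+8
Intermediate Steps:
((12550 + T(v, 125))/(-20265 + 2459) + 10935)*(5456 + h) = ((12550 + 125)/(-20265 + 2459) + 10935)*(5456 + 4582) = (12675/(-17806) + 10935)*10038 = (12675*(-1/17806) + 10935)*10038 = (-12675/17806 + 10935)*10038 = (194695935/17806)*10038 = 977178897765/8903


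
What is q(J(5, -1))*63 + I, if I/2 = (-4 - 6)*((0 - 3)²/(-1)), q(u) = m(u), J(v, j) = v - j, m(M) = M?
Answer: 558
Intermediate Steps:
q(u) = u
I = 180 (I = 2*((-4 - 6)*((0 - 3)²/(-1))) = 2*(-10*(-3)²*(-1)) = 2*(-90*(-1)) = 2*(-10*(-9)) = 2*90 = 180)
q(J(5, -1))*63 + I = (5 - 1*(-1))*63 + 180 = (5 + 1)*63 + 180 = 6*63 + 180 = 378 + 180 = 558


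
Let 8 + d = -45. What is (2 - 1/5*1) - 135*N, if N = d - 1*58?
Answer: 74934/5 ≈ 14987.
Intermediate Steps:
d = -53 (d = -8 - 45 = -53)
N = -111 (N = -53 - 1*58 = -53 - 58 = -111)
(2 - 1/5*1) - 135*N = (2 - 1/5*1) - 135*(-111) = (2 - 1*⅕*1) + 14985 = (2 - ⅕*1) + 14985 = (2 - ⅕) + 14985 = 9/5 + 14985 = 74934/5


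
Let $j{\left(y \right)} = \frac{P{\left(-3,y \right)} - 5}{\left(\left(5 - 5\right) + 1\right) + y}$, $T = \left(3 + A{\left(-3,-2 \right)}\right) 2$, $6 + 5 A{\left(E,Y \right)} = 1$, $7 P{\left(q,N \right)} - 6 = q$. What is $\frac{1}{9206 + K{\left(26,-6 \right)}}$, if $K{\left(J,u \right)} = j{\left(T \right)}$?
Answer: $\frac{35}{322178} \approx 0.00010864$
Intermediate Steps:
$P{\left(q,N \right)} = \frac{6}{7} + \frac{q}{7}$
$A{\left(E,Y \right)} = -1$ ($A{\left(E,Y \right)} = - \frac{6}{5} + \frac{1}{5} \cdot 1 = - \frac{6}{5} + \frac{1}{5} = -1$)
$T = 4$ ($T = \left(3 - 1\right) 2 = 2 \cdot 2 = 4$)
$j{\left(y \right)} = - \frac{32}{7 \left(1 + y\right)}$ ($j{\left(y \right)} = \frac{\left(\frac{6}{7} + \frac{1}{7} \left(-3\right)\right) - 5}{\left(\left(5 - 5\right) + 1\right) + y} = \frac{\left(\frac{6}{7} - \frac{3}{7}\right) - 5}{\left(0 + 1\right) + y} = \frac{\frac{3}{7} - 5}{1 + y} = - \frac{32}{7 \left(1 + y\right)}$)
$K{\left(J,u \right)} = - \frac{32}{35}$ ($K{\left(J,u \right)} = - \frac{32}{7 + 7 \cdot 4} = - \frac{32}{7 + 28} = - \frac{32}{35}$)
$\frac{1}{9206 + K{\left(26,-6 \right)}} = \frac{1}{9206 - \frac{32}{35}} = \frac{1}{\frac{322178}{35}} = \frac{35}{322178}$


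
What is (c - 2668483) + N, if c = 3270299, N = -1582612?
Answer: -980796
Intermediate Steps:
(c - 2668483) + N = (3270299 - 2668483) - 1582612 = 601816 - 1582612 = -980796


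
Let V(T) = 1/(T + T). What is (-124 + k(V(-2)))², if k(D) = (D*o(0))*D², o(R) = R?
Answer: 15376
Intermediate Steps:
V(T) = 1/(2*T)
k(D) = 0 (k(D) = (D*0)*D² = 0*D² = 0)
(-124 + k(V(-2)))² = (-124 + 0)² = (-124)² = 15376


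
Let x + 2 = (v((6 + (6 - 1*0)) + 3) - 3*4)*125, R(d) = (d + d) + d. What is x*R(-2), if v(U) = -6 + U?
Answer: 2262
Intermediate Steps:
R(d) = 3*d (R(d) = 2*d + d = 3*d)
x = -377 (x = -2 + ((-6 + ((6 + (6 - 1*0)) + 3)) - 3*4)*125 = -2 + ((-6 + ((6 + (6 + 0)) + 3)) - 12)*125 = -2 + ((-6 + ((6 + 6) + 3)) - 12)*125 = -2 + ((-6 + (12 + 3)) - 12)*125 = -2 + ((-6 + 15) - 12)*125 = -2 + (9 - 12)*125 = -2 - 3*125 = -2 - 375 = -377)
x*R(-2) = -1131*(-2) = -377*(-6) = 2262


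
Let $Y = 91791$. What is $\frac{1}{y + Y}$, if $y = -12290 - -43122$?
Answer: $\frac{1}{122623} \approx 8.1551 \cdot 10^{-6}$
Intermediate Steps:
$y = 30832$ ($y = -12290 + 43122 = 30832$)
$\frac{1}{y + Y} = \frac{1}{30832 + 91791} = \frac{1}{122623}$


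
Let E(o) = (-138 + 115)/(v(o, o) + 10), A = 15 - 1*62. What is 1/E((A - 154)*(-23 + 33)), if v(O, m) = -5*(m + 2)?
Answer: -10050/23 ≈ -436.96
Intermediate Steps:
v(O, m) = -10 - 5*m (v(O, m) = -5*(2 + m) = -10 - 5*m)
A = -47 (A = 15 - 62 = -47)
E(o) = 23/(5*o) (E(o) = (-138 + 115)/((-10 - 5*o) + 10) = -23*(-1/(5*o)) = -(-23)/(5*o) = 23/(5*o))
1/E((A - 154)*(-23 + 33)) = 1/(23/(5*(((-47 - 154)*(-23 + 33))))) = 1/(23/(5*((-201*10)))) = 1/((23/5)/(-2010)) = 1/((23/5)*(-1/2010)) = 1/(-23/10050) = -10050/23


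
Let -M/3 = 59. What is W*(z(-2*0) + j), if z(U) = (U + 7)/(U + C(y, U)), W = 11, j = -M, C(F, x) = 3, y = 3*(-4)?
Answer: 5918/3 ≈ 1972.7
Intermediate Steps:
M = -177 (M = -3*59 = -177)
y = -12
j = 177 (j = -1*(-177) = 177)
z(U) = (7 + U)/(3 + U) (z(U) = (U + 7)/(U + 3) = (7 + U)/(3 + U))
W*(z(-2*0) + j) = 11*((7 - 2*0)/(3 - 2*0) + 177) = 11*((7 + 0)/(3 + 0) + 177) = 11*(7/3 + 177) = 11*(538/3) = 5918/3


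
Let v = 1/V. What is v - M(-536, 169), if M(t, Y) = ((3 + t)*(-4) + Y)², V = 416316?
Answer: -2204227109915/416316 ≈ -5.2946e+6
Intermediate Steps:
M(t, Y) = (-12 + Y - 4*t)² (M(t, Y) = ((-12 - 4*t) + Y)² = (-12 + Y - 4*t)²)
v = 1/416316 ≈ 2.4020e-6
v - M(-536, 169) = 1/416316 - (12 - 1*169 + 4*(-536))² = 1/416316 - (12 - 169 - 2144)² = 1/416316 - 1*(-2301)² = 1/416316 - 1*5294601 = 1/416316 - 5294601 = -2204227109915/416316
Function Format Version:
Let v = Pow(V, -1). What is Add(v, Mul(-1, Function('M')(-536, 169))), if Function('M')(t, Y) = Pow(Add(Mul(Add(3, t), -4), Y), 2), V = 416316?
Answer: Rational(-2204227109915, 416316) ≈ -5.2946e+6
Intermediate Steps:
Function('M')(t, Y) = Pow(Add(-12, Y, Mul(-4, t)), 2) (Function('M')(t, Y) = Pow(Add(Add(-12, Mul(-4, t)), Y), 2) = Pow(Add(-12, Y, Mul(-4, t)), 2))
v = Rational(1, 416316) (v = Pow(416316, -1) = Rational(1, 416316) ≈ 2.4020e-6)
Add(v, Mul(-1, Function('M')(-536, 169))) = Add(Rational(1, 416316), Mul(-1, Pow(Add(12, Mul(-1, 169), Mul(4, -536)), 2))) = Add(Rational(1, 416316), Mul(-1, Pow(Add(12, -169, -2144), 2))) = Add(Rational(1, 416316), Mul(-1, Pow(-2301, 2))) = Add(Rational(1, 416316), Mul(-1, 5294601)) = Add(Rational(1, 416316), -5294601) = Rational(-2204227109915, 416316)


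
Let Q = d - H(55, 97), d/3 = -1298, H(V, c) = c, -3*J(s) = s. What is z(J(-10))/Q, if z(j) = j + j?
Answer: -20/11973 ≈ -0.0016704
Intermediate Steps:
J(s) = -s/3
z(j) = 2*j
d = -3894 (d = 3*(-1298) = -3894)
Q = -3991 (Q = -3894 - 1*97 = -3894 - 97 = -3991)
z(J(-10))/Q = (2*(-1/3*(-10)))/(-3991) = (2*(10/3))*(-1/3991) = (20/3)*(-1/3991) = -20/11973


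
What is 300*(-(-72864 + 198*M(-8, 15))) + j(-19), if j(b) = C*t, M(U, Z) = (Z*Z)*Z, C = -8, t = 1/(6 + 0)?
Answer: -535847404/3 ≈ -1.7862e+8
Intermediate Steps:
t = 1/6 ≈ 0.16667
M(U, Z) = Z**3 (M(U, Z) = Z**2*Z = Z**3)
j(b) = -4/3 (j(b) = -8*1/6 = -4/3)
300*(-(-72864 + 198*M(-8, 15))) + j(-19) = 300*(-198/(1/(15**3 - 368))) - 4/3 = 300*(-198/(1/(3375 - 368))) - 4/3 = 300*(-198/(1/3007)) - 4/3 = 300*(-198/1/3007) - 4/3 = 300*(-198*3007) - 4/3 = 300*(-595386) - 4/3 = -178615800 - 4/3 = -535847404/3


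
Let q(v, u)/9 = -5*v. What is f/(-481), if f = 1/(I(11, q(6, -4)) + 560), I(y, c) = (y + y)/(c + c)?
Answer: -270/72721909 ≈ -3.7128e-6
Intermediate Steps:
q(v, u) = -45*v (q(v, u) = 9*(-5*v) = -45*v)
I(y, c) = y/c (I(y, c) = (2*y)/((2*c)) = (2*y)*(1/(2*c)) = y/c)
f = 270/151189 (f = 1/(11/((-45*6)) + 560) = 1/(11/(-270) + 560) = 1/(11*(-1/270) + 560) = 1/(-11/270 + 560) = 1/(151189/270) = 270/151189 ≈ 0.0017858)
f/(-481) = (270/151189)/(-481) = (270/151189)*(-1/481) = -270/72721909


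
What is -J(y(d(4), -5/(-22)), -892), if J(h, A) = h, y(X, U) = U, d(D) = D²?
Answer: -5/22 ≈ -0.22727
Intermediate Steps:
-J(y(d(4), -5/(-22)), -892) = -(-5)/(-22) = -(-5)*(-1)/22 = -1*5/22 = -5/22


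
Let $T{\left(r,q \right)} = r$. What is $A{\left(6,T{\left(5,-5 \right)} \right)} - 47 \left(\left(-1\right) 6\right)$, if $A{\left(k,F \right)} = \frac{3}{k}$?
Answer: $\frac{565}{2} \approx 282.5$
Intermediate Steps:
$A{\left(6,T{\left(5,-5 \right)} \right)} - 47 \left(\left(-1\right) 6\right) = \frac{3}{6} - 47 \left(\left(-1\right) 6\right) = 3 \cdot \frac{1}{6} - -282 = \frac{1}{2} + 282 = \frac{565}{2}$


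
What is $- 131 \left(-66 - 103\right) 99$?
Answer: $2191761$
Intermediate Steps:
$- 131 \left(-66 - 103\right) 99 = \left(-131\right) \left(-169\right) 99 = 22139 \cdot 99 = 2191761$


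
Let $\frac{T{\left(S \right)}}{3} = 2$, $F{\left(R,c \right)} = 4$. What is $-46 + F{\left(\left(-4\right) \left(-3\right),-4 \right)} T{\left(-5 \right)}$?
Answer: $-22$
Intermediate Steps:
$T{\left(S \right)} = 6$ ($T{\left(S \right)} = 3 \cdot 2 = 6$)
$-46 + F{\left(\left(-4\right) \left(-3\right),-4 \right)} T{\left(-5 \right)} = -46 + 4 \cdot 6 = -46 + 24 = -22$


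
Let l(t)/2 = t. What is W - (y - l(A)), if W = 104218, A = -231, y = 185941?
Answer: -82185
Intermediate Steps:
l(t) = 2*t
W - (y - l(A)) = 104218 - (185941 - 2*(-231)) = 104218 - (185941 - 1*(-462)) = 104218 - (185941 + 462) = 104218 - 1*186403 = 104218 - 186403 = -82185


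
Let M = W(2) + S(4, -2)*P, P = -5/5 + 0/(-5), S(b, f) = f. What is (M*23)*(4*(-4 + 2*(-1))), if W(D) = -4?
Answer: 1104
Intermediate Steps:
P = -1 (P = -5*1/5 + 0*(-1/5) = -1 + 0 = -1)
M = -2 (M = -4 - 2*(-1) = -4 + 2 = -2)
(M*23)*(4*(-4 + 2*(-1))) = (-2*23)*(4*(-4 + 2*(-1))) = -184*(-4 - 2) = -184*(-6) = -46*(-24) = 1104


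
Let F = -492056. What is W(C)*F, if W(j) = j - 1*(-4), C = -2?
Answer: -984112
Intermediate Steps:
W(j) = 4 + j (W(j) = j + 4 = 4 + j)
W(C)*F = (4 - 2)*(-492056) = 2*(-492056) = -984112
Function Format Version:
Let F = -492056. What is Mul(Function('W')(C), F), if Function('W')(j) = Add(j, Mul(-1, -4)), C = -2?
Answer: -984112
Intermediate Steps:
Function('W')(j) = Add(4, j) (Function('W')(j) = Add(j, 4) = Add(4, j))
Mul(Function('W')(C), F) = Mul(Add(4, -2), -492056) = Mul(2, -492056) = -984112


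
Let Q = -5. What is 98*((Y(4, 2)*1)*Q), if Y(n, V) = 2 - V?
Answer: 0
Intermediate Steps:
98*((Y(4, 2)*1)*Q) = 98*(((2 - 1*2)*1)*(-5)) = 98*(((2 - 2)*1)*(-5)) = 98*((0*1)*(-5)) = 98*(0*(-5)) = 98*0 = 0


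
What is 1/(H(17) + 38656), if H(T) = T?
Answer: 1/38673 ≈ 2.5858e-5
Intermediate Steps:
1/(H(17) + 38656) = 1/(17 + 38656) = 1/38673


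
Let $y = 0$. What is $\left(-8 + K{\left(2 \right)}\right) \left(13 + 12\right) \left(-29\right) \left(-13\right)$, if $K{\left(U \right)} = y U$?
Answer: $-75400$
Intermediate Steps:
$K{\left(U \right)} = 0$ ($K{\left(U \right)} = 0 U = 0$)
$\left(-8 + K{\left(2 \right)}\right) \left(13 + 12\right) \left(-29\right) \left(-13\right) = \left(-8 + 0\right) \left(13 + 12\right) \left(-29\right) \left(-13\right) = \left(-8\right) 25 \left(-29\right) \left(-13\right) = \left(-200\right) \left(-29\right) \left(-13\right) = 5800 \left(-13\right) = -75400$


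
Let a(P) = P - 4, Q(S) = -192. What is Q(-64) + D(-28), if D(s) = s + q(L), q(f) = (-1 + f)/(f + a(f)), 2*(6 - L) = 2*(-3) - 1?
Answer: -6583/30 ≈ -219.43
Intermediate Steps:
a(P) = -4 + P
L = 19/2 (L = 6 - (2*(-3) - 1)/2 = 6 - (-6 - 1)/2 = 6 - 1/2*(-7) = 6 + 7/2 = 19/2 ≈ 9.5000)
q(f) = (-1 + f)/(-4 + 2*f) (q(f) = (-1 + f)/(f + (-4 + f)) = (-1 + f)/(-4 + 2*f))
D(s) = 17/30 + s (D(s) = s + (-1 + 19/2)/(2*(-2 + 19/2)) = s + (1/2)*(17/2)/(15/2) = s + (1/2)*(2/15)*(17/2) = s + 17/30 = 17/30 + s)
Q(-64) + D(-28) = -192 + (17/30 - 28) = -192 - 823/30 = -6583/30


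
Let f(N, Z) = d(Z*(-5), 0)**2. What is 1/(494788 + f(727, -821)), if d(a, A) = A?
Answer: 1/494788 ≈ 2.0211e-6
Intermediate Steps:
f(N, Z) = 0 (f(N, Z) = 0**2 = 0)
1/(494788 + f(727, -821)) = 1/(494788 + 0) = 1/494788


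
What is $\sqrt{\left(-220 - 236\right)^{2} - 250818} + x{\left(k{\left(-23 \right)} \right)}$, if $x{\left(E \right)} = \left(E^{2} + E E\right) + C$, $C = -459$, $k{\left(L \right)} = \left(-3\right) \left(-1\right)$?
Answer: $-441 + i \sqrt{42882} \approx -441.0 + 207.08 i$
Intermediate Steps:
$k{\left(L \right)} = 3$
$x{\left(E \right)} = -459 + 2 E^{2}$ ($x{\left(E \right)} = \left(E^{2} + E E\right) - 459 = \left(E^{2} + E^{2}\right) - 459 = 2 E^{2} - 459 = -459 + 2 E^{2}$)
$\sqrt{\left(-220 - 236\right)^{2} - 250818} + x{\left(k{\left(-23 \right)} \right)} = \sqrt{\left(-220 - 236\right)^{2} - 250818} - \left(459 - 2 \cdot 3^{2}\right) = \sqrt{\left(-456\right)^{2} - 250818} + \left(-459 + 2 \cdot 9\right) = \sqrt{207936 - 250818} + \left(-459 + 18\right) = \sqrt{-42882} - 441 = i \sqrt{42882} - 441 = -441 + i \sqrt{42882}$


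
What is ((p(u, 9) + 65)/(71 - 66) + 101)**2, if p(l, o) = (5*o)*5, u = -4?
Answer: 25281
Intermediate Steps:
p(l, o) = 25*o
((p(u, 9) + 65)/(71 - 66) + 101)**2 = ((25*9 + 65)/(71 - 66) + 101)**2 = ((225 + 65)/5 + 101)**2 = (290*(1/5) + 101)**2 = (58 + 101)**2 = 159**2 = 25281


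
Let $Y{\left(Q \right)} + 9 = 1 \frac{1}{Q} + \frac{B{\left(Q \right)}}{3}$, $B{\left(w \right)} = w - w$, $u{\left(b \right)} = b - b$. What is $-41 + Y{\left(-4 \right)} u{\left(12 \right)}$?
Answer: $-41$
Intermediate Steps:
$u{\left(b \right)} = 0$
$B{\left(w \right)} = 0$
$Y{\left(Q \right)} = -9 + \frac{1}{Q}$ ($Y{\left(Q \right)} = -9 + \left(1 \frac{1}{Q} + \frac{0}{3}\right) = -9 + \left(\frac{1}{Q} + 0 \cdot \frac{1}{3}\right) = -9 + \left(\frac{1}{Q} + 0\right) = -9 + \frac{1}{Q}$)
$-41 + Y{\left(-4 \right)} u{\left(12 \right)} = -41 + \left(-9 + \frac{1}{-4}\right) 0 = -41 + \left(-9 - \frac{1}{4}\right) 0 = -41 - 0 = -41 + 0 = -41$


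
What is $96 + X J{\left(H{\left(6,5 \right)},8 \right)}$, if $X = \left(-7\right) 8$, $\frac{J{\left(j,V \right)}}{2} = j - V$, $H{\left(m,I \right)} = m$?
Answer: $320$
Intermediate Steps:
$J{\left(j,V \right)} = - 2 V + 2 j$ ($J{\left(j,V \right)} = 2 \left(j - V\right) = - 2 V + 2 j$)
$X = -56$
$96 + X J{\left(H{\left(6,5 \right)},8 \right)} = 96 - 56 \left(\left(-2\right) 8 + 2 \cdot 6\right) = 96 - 56 \left(-16 + 12\right) = 96 - -224 = 96 + 224 = 320$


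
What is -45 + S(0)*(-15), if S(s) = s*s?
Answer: -45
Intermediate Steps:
S(s) = s**2
-45 + S(0)*(-15) = -45 + 0**2*(-15) = -45 + 0*(-15) = -45 + 0 = -45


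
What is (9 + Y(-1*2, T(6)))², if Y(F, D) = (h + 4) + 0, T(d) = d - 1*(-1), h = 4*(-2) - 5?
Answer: 0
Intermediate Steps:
h = -13 (h = -8 - 5 = -13)
T(d) = 1 + d (T(d) = d + 1 = 1 + d)
Y(F, D) = -9 (Y(F, D) = (-13 + 4) + 0 = -9 + 0 = -9)
(9 + Y(-1*2, T(6)))² = (9 - 9)² = 0² = 0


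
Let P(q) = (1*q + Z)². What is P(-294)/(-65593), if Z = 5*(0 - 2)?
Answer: -92416/65593 ≈ -1.4089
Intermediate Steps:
Z = -10 (Z = 5*(-2) = -10)
P(q) = (-10 + q)² (P(q) = (1*q - 10)² = (q - 10)² = (-10 + q)²)
P(-294)/(-65593) = (-10 - 294)²/(-65593) = (-304)²*(-1/65593) = 92416*(-1/65593) = -92416/65593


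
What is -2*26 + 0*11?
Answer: -52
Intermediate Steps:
-2*26 + 0*11 = -52 + 0 = -52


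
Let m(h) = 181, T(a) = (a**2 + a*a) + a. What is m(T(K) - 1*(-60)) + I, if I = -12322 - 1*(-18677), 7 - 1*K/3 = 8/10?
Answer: 6536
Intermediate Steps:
K = 93/5 (K = 21 - 24/10 = 21 - 3*4/5 = 21 - 12/5 = 93/5 ≈ 18.600)
T(a) = a + 2*a**2 (T(a) = (a**2 + a**2) + a = 2*a**2 + a = a + 2*a**2)
I = 6355 (I = -12322 + 18677 = 6355)
m(T(K) - 1*(-60)) + I = 181 + 6355 = 6536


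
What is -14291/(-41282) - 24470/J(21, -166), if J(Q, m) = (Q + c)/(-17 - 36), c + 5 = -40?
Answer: -13384673909/247692 ≈ -54038.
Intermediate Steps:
c = -45 (c = -5 - 40 = -45)
J(Q, m) = 45/53 - Q/53 (J(Q, m) = (Q - 45)/(-17 - 36) = (-45 + Q)/(-53) = (-45 + Q)*(-1/53) = 45/53 - Q/53)
-14291/(-41282) - 24470/J(21, -166) = -14291/(-41282) - 24470/(45/53 - 1/53*21) = -14291*(-1/41282) - 24470/(45/53 - 21/53) = 14291/41282 - 24470/24/53 = 14291/41282 - 24470*53/24 = 14291/41282 - 648455/12 = -13384673909/247692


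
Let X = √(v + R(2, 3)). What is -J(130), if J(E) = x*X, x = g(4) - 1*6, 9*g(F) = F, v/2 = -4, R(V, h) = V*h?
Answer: 50*I*√2/9 ≈ 7.8567*I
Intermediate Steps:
v = -8 (v = 2*(-4) = -8)
g(F) = F/9
X = I*√2 (X = √(-8 + 2*3) = √(-8 + 6) = √(-2) = I*√2 ≈ 1.4142*I)
x = -50/9 (x = (⅑)*4 - 1*6 = 4/9 - 6 = -50/9 ≈ -5.5556)
J(E) = -50*I*√2/9
-J(130) = -(-50)*I*√2/9 = 50*I*√2/9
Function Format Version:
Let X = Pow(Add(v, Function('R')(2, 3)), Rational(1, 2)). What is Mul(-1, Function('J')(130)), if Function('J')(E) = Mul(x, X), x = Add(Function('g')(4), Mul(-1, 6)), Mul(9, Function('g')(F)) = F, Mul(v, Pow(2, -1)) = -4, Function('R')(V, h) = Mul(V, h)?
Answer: Mul(Rational(50, 9), I, Pow(2, Rational(1, 2))) ≈ Mul(7.8567, I)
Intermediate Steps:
v = -8 (v = Mul(2, -4) = -8)
Function('g')(F) = Mul(Rational(1, 9), F)
X = Mul(I, Pow(2, Rational(1, 2))) (X = Pow(Add(-8, Mul(2, 3)), Rational(1, 2)) = Pow(Add(-8, 6), Rational(1, 2)) = Pow(-2, Rational(1, 2)) = Mul(I, Pow(2, Rational(1, 2))) ≈ Mul(1.4142, I))
x = Rational(-50, 9) (x = Add(Mul(Rational(1, 9), 4), Mul(-1, 6)) = Add(Rational(4, 9), -6) = Rational(-50, 9) ≈ -5.5556)
Function('J')(E) = Mul(Rational(-50, 9), I, Pow(2, Rational(1, 2))) (Function('J')(E) = Mul(Rational(-50, 9), Mul(I, Pow(2, Rational(1, 2)))) = Mul(Rational(-50, 9), I, Pow(2, Rational(1, 2))))
Mul(-1, Function('J')(130)) = Mul(-1, Mul(Rational(-50, 9), I, Pow(2, Rational(1, 2)))) = Mul(Rational(50, 9), I, Pow(2, Rational(1, 2)))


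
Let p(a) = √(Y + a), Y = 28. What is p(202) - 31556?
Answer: -31556 + √230 ≈ -31541.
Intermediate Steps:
p(a) = √(28 + a)
p(202) - 31556 = √(28 + 202) - 31556 = √230 - 31556 = -31556 + √230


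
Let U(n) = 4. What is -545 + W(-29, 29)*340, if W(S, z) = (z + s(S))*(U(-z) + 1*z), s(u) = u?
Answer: -545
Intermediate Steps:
W(S, z) = (4 + z)*(S + z) (W(S, z) = (z + S)*(4 + 1*z) = (S + z)*(4 + z) = (4 + z)*(S + z))
-545 + W(-29, 29)*340 = -545 + (29² + 4*(-29) + 4*29 - 29*29)*340 = -545 + (841 - 116 + 116 - 841)*340 = -545 + 0*340 = -545 + 0 = -545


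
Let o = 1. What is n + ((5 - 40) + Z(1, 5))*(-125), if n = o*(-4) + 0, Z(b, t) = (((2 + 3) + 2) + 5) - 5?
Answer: 3496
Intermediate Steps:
Z(b, t) = 7 (Z(b, t) = ((5 + 2) + 5) - 5 = (7 + 5) - 5 = 12 - 5 = 7)
n = -4 (n = 1*(-4) + 0 = -4 + 0 = -4)
n + ((5 - 40) + Z(1, 5))*(-125) = -4 + ((5 - 40) + 7)*(-125) = -4 + (-35 + 7)*(-125) = -4 - 28*(-125) = -4 + 3500 = 3496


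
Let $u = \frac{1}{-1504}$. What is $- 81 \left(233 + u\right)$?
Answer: $- \frac{28384911}{1504} \approx -18873.0$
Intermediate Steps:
$u = - \frac{1}{1504} \approx -0.00066489$
$- 81 \left(233 + u\right) = - 81 \left(233 - \frac{1}{1504}\right) = \left(-81\right) \frac{350431}{1504} = - \frac{28384911}{1504}$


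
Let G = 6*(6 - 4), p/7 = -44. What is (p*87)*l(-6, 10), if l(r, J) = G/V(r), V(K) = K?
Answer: 53592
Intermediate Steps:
p = -308 (p = 7*(-44) = -308)
G = 12 (G = 6*2 = 12)
l(r, J) = 12/r
(p*87)*l(-6, 10) = (-308*87)*(12/(-6)) = -321552*(-1)/6 = -26796*(-2) = 53592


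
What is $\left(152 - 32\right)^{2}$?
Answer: $14400$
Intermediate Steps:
$\left(152 - 32\right)^{2} = 120^{2} = 14400$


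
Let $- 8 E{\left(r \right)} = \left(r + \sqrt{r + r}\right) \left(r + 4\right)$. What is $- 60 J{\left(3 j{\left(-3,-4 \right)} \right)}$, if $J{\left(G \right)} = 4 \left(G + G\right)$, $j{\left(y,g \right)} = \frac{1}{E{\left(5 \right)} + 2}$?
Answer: $\frac{334080}{31} - \frac{103680 \sqrt{10}}{31} \approx 200.49$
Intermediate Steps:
$E{\left(r \right)} = - \frac{\left(4 + r\right) \left(r + \sqrt{2} \sqrt{r}\right)}{8}$ ($E{\left(r \right)} = - \frac{\left(r + \sqrt{r + r}\right) \left(r + 4\right)}{8} = - \frac{\left(r + \sqrt{2 r}\right) \left(4 + r\right)}{8} = - \frac{\left(r + \sqrt{2} \sqrt{r}\right) \left(4 + r\right)}{8} = - \frac{\left(4 + r\right) \left(r + \sqrt{2} \sqrt{r}\right)}{8}$)
$j{\left(y,g \right)} = \frac{1}{- \frac{29}{8} - \frac{9 \sqrt{10}}{8}}$ ($j{\left(y,g \right)} = \frac{1}{\left(\left(- \frac{1}{2}\right) 5 - \frac{5^{2}}{8} - \frac{\sqrt{2} \sqrt{5}}{2} - \frac{\sqrt{2} \cdot 5^{\frac{3}{2}}}{8}\right) + 2} = \frac{1}{\left(- \frac{5}{2} - \frac{25}{8} - \frac{\sqrt{10}}{2} - \frac{\sqrt{2} \cdot 5 \sqrt{5}}{8}\right) + 2} = \frac{1}{\left(- \frac{5}{2} - \frac{25}{8} - \frac{\sqrt{10}}{2} - \frac{5 \sqrt{10}}{8}\right) + 2} = \frac{1}{\left(- \frac{45}{8} - \frac{9 \sqrt{10}}{8}\right) + 2} = \frac{1}{- \frac{29}{8} - \frac{9 \sqrt{10}}{8}}$)
$J{\left(G \right)} = 8 G$ ($J{\left(G \right)} = 4 \cdot 2 G = 8 G$)
$- 60 J{\left(3 j{\left(-3,-4 \right)} \right)} = - 60 \cdot 8 \cdot 3 \left(- \frac{232}{31} + \frac{72 \sqrt{10}}{31}\right) = - 60 \cdot 8 \left(- \frac{696}{31} + \frac{216 \sqrt{10}}{31}\right) = - 60 \left(- \frac{5568}{31} + \frac{1728 \sqrt{10}}{31}\right) = \frac{334080}{31} - \frac{103680 \sqrt{10}}{31}$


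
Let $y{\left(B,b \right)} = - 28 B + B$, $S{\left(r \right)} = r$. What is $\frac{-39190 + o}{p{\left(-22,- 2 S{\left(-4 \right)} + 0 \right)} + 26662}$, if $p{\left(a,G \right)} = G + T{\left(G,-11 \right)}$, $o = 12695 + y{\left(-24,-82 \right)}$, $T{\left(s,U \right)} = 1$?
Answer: $- \frac{25847}{26671} \approx -0.9691$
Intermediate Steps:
$y{\left(B,b \right)} = - 27 B$
$o = 13343$ ($o = 12695 - -648 = 12695 + 648 = 13343$)
$p{\left(a,G \right)} = 1 + G$ ($p{\left(a,G \right)} = G + 1 = 1 + G$)
$\frac{-39190 + o}{p{\left(-22,- 2 S{\left(-4 \right)} + 0 \right)} + 26662} = \frac{-39190 + 13343}{\left(1 + \left(\left(-2\right) \left(-4\right) + 0\right)\right) + 26662} = - \frac{25847}{\left(1 + \left(8 + 0\right)\right) + 26662} = - \frac{25847}{\left(1 + 8\right) + 26662} = - \frac{25847}{9 + 26662} = - \frac{25847}{26671}$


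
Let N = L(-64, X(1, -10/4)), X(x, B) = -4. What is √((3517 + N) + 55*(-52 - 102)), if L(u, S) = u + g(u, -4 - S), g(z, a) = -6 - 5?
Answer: 2*I*√1257 ≈ 70.908*I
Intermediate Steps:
g(z, a) = -11
L(u, S) = -11 + u (L(u, S) = u - 11 = -11 + u)
N = -75 (N = -11 - 64 = -75)
√((3517 + N) + 55*(-52 - 102)) = √((3517 - 75) + 55*(-52 - 102)) = √(3442 + 55*(-154)) = √(3442 - 8470) = √(-5028) = 2*I*√1257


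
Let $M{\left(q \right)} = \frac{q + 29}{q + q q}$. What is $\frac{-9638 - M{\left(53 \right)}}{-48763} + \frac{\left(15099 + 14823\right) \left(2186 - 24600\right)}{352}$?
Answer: $- \frac{1063622007743369}{558238824} \approx -1.9053 \cdot 10^{6}$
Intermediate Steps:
$M{\left(q \right)} = \frac{29 + q}{q + q^{2}}$
$\frac{-9638 - M{\left(53 \right)}}{-48763} + \frac{\left(15099 + 14823\right) \left(2186 - 24600\right)}{352} = \frac{-9638 - \frac{29 + 53}{53 \left(1 + 53\right)}}{-48763} + \frac{\left(15099 + 14823\right) \left(2186 - 24600\right)}{352} = \left(-9638 - \frac{1}{53} \cdot \frac{1}{54} \cdot 82\right) \left(- \frac{1}{48763}\right) + 29922 \left(-22414\right) \frac{1}{352} = \left(-9638 - \frac{1}{53} \cdot \frac{1}{54} \cdot 82\right) \left(- \frac{1}{48763}\right) - \frac{167667927}{88} = \left(-9638 - \frac{41}{1431}\right) \left(- \frac{1}{48763}\right) - \frac{167667927}{88} = \left(- \frac{13792019}{1431}\right) \left(- \frac{1}{48763}\right) - \frac{167667927}{88} = \frac{13792019}{69779853} - \frac{167667927}{88} = - \frac{1063622007743369}{558238824}$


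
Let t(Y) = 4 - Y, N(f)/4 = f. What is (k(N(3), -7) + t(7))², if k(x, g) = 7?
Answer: 16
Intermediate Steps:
N(f) = 4*f
(k(N(3), -7) + t(7))² = (7 + (4 - 1*7))² = (7 + (4 - 7))² = (7 - 3)² = 4² = 16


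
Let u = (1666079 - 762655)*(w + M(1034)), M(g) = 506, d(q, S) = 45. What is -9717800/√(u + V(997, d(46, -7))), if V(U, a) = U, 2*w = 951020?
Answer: -9717800*√430044279781/430044279781 ≈ -14.819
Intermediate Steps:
w = 475510 (w = (½)*951020 = 475510)
u = 430044278784 (u = (1666079 - 762655)*(475510 + 506) = 903424*476016 = 430044278784)
-9717800/√(u + V(997, d(46, -7))) = -9717800/√(430044278784 + 997) = -9717800*√430044279781/430044279781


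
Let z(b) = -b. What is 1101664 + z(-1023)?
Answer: 1102687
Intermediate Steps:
1101664 + z(-1023) = 1101664 - 1*(-1023) = 1101664 + 1023 = 1102687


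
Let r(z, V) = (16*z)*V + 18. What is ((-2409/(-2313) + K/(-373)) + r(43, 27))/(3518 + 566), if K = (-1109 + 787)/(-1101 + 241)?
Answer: 2299475538899/505030257960 ≈ 4.5531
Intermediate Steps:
r(z, V) = 18 + 16*V*z (r(z, V) = 16*V*z + 18 = 18 + 16*V*z)
K = 161/430 (K = -322/(-860) = -322*(-1/860) = 161/430 ≈ 0.37442)
((-2409/(-2313) + K/(-373)) + r(43, 27))/(3518 + 566) = ((-2409/(-2313) + (161/430)/(-373)) + (18 + 16*27*43))/(3518 + 566) = ((-2409*(-1/2313) + (161/430)*(-1/373)) + (18 + 18576))/4084 = ((803/771 - 161/160390) + 18594)*(1/4084) = (128669039/123660690 + 18594)*(1/4084) = (2299475538899/123660690)*(1/4084) = 2299475538899/505030257960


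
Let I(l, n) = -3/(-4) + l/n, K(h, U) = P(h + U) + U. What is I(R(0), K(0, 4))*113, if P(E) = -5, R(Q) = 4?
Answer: -1469/4 ≈ -367.25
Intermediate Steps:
K(h, U) = -5 + U
I(l, n) = 3/4 + l/n (I(l, n) = -3*(-1/4) + l/n = 3/4 + l/n)
I(R(0), K(0, 4))*113 = (3/4 + 4/(-5 + 4))*113 = (3/4 + 4/(-1))*113 = (3/4 + 4*(-1))*113 = (3/4 - 4)*113 = -13/4*113 = -1469/4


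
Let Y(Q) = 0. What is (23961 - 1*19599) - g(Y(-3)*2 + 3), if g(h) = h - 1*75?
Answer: 4434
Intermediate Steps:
g(h) = -75 + h (g(h) = h - 75 = -75 + h)
(23961 - 1*19599) - g(Y(-3)*2 + 3) = (23961 - 1*19599) - (-75 + (0*2 + 3)) = (23961 - 19599) - (-75 + (0 + 3)) = 4362 - (-75 + 3) = 4362 - 1*(-72) = 4362 + 72 = 4434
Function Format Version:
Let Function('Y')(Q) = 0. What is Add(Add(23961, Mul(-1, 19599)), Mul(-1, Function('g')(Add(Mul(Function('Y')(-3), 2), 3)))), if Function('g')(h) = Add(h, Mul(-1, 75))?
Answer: 4434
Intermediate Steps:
Function('g')(h) = Add(-75, h) (Function('g')(h) = Add(h, -75) = Add(-75, h))
Add(Add(23961, Mul(-1, 19599)), Mul(-1, Function('g')(Add(Mul(Function('Y')(-3), 2), 3)))) = Add(Add(23961, Mul(-1, 19599)), Mul(-1, Add(-75, Add(Mul(0, 2), 3)))) = Add(Add(23961, -19599), Mul(-1, Add(-75, Add(0, 3)))) = Add(4362, Mul(-1, Add(-75, 3))) = Add(4362, Mul(-1, -72)) = Add(4362, 72) = 4434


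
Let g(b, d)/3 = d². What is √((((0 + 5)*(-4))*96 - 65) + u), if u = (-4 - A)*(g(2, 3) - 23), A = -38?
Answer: 43*I ≈ 43.0*I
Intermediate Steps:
g(b, d) = 3*d²
u = 136 (u = (-4 - 1*(-38))*(3*3² - 23) = (-4 + 38)*(3*9 - 23) = 34*(27 - 23) = 34*4 = 136)
√((((0 + 5)*(-4))*96 - 65) + u) = √((((0 + 5)*(-4))*96 - 65) + 136) = √(((5*(-4))*96 - 65) + 136) = √((-20*96 - 65) + 136) = √((-1920 - 65) + 136) = √(-1985 + 136) = √(-1849) = 43*I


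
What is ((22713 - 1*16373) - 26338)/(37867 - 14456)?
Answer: -19998/23411 ≈ -0.85421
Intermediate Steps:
((22713 - 1*16373) - 26338)/(37867 - 14456) = ((22713 - 16373) - 26338)/23411 = (6340 - 26338)*(1/23411) = -19998*1/23411 = -19998/23411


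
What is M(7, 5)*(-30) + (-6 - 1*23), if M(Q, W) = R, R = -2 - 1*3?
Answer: 121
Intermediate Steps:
R = -5 (R = -2 - 3 = -5)
M(Q, W) = -5
M(7, 5)*(-30) + (-6 - 1*23) = -5*(-30) + (-6 - 1*23) = 150 + (-6 - 23) = 150 - 29 = 121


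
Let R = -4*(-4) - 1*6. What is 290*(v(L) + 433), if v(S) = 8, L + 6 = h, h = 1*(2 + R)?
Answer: 127890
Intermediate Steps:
R = 10 (R = 16 - 6 = 10)
h = 12 (h = 1*(2 + 10) = 1*12 = 12)
L = 6 (L = -6 + 12 = 6)
290*(v(L) + 433) = 290*(8 + 433) = 290*441 = 127890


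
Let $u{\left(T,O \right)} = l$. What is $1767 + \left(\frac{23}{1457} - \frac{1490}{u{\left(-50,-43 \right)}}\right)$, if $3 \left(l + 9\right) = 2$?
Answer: $\frac{14175268}{7285} \approx 1945.8$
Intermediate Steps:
$l = - \frac{25}{3}$ ($l = -9 + \frac{1}{3} \cdot 2 = -9 + \frac{2}{3} = - \frac{25}{3} \approx -8.3333$)
$u{\left(T,O \right)} = - \frac{25}{3}$
$1767 + \left(\frac{23}{1457} - \frac{1490}{u{\left(-50,-43 \right)}}\right) = 1767 + \left(\frac{23}{1457} - \frac{1490}{- \frac{25}{3}}\right) = 1767 + \left(23 \cdot \frac{1}{1457} - - \frac{894}{5}\right) = 1767 + \left(\frac{23}{1457} + \frac{894}{5}\right) = 1767 + \frac{1302673}{7285} = \frac{14175268}{7285}$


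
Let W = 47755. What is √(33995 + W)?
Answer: 5*√3270 ≈ 285.92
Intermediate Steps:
√(33995 + W) = √(33995 + 47755) = √81750 = 5*√3270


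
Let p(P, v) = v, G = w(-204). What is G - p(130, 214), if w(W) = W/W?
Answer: -213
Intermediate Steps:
w(W) = 1
G = 1
G - p(130, 214) = 1 - 1*214 = 1 - 214 = -213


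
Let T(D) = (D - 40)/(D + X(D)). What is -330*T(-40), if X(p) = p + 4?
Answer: -6600/19 ≈ -347.37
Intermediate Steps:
X(p) = 4 + p
T(D) = (-40 + D)/(4 + 2*D) (T(D) = (D - 40)/(D + (4 + D)) = (-40 + D)/(4 + 2*D))
-330*T(-40) = -165*(-40 - 40)/(2 - 40) = -165*(-80)/(-38) = -165*(-1)*(-80)/38 = -330*20/19 = -6600/19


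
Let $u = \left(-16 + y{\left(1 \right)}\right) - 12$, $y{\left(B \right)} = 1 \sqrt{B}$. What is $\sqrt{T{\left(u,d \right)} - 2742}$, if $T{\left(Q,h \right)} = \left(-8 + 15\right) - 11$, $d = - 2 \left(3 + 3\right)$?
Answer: $i \sqrt{2746} \approx 52.402 i$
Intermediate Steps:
$y{\left(B \right)} = \sqrt{B}$
$u = -27$ ($u = \left(-16 + \sqrt{1}\right) - 12 = \left(-16 + 1\right) - 12 = -15 - 12 = -27$)
$d = -12$ ($d = \left(-2\right) 6 = -12$)
$T{\left(Q,h \right)} = -4$ ($T{\left(Q,h \right)} = 7 - 11 = -4$)
$\sqrt{T{\left(u,d \right)} - 2742} = \sqrt{-4 - 2742} = \sqrt{-2746} = i \sqrt{2746}$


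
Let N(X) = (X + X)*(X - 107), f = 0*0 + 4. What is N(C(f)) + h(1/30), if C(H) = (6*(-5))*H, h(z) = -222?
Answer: 54258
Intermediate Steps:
f = 4 (f = 0 + 4 = 4)
C(H) = -30*H
N(X) = 2*X*(-107 + X) (N(X) = (2*X)*(-107 + X) = 2*X*(-107 + X))
N(C(f)) + h(1/30) = 2*(-30*4)*(-107 - 30*4) - 222 = 2*(-120)*(-107 - 120) - 222 = 2*(-120)*(-227) - 222 = 54480 - 222 = 54258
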